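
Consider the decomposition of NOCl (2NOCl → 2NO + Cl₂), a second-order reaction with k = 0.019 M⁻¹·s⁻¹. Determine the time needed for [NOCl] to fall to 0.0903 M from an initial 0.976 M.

528.9 s

Step 1: For second-order: t = (1/[NOCl] - 1/[NOCl]₀)/k
Step 2: t = (1/0.0903 - 1/0.976)/0.019
Step 3: t = (11.07 - 1.025)/0.019
Step 4: t = 10.05/0.019 = 528.9 s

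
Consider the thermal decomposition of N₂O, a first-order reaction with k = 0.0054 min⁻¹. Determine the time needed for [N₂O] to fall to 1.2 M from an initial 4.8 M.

256.7 min

Step 1: For first-order: t = ln([N₂O]₀/[N₂O])/k
Step 2: t = ln(4.8/1.2)/0.0054
Step 3: t = ln(4)/0.0054
Step 4: t = 1.386/0.0054 = 256.7 min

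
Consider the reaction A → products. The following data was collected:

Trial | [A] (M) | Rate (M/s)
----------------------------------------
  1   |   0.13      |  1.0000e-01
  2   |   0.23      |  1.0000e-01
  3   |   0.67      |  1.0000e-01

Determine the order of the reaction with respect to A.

zeroth order (0)

Step 1: Compare trials - when concentration changes, rate stays constant.
Step 2: rate₂/rate₁ = 1.0000e-01/1.0000e-01 = 1
Step 3: [A]₂/[A]₁ = 0.23/0.13 = 1.769
Step 4: Since rate ratio ≈ (conc ratio)^0, the reaction is zeroth order.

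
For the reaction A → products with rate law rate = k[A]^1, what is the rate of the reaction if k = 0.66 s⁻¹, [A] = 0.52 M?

0.3432 M/s

Step 1: Identify the rate law: rate = k[A]^1
Step 2: Substitute values: rate = 0.66 × (0.52)^1
Step 3: Calculate: rate = 0.66 × 0.52 = 0.3432 M/s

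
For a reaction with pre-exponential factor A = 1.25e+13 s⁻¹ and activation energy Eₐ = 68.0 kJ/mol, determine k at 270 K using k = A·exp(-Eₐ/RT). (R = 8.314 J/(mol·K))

8.73e-01 s⁻¹

Step 1: Use the Arrhenius equation: k = A × exp(-Eₐ/RT)
Step 2: Convert Eₐ to J/mol: 68.0 kJ/mol = 68000 J/mol
Step 3: Calculate the exponent: -Eₐ/(RT) = -68000/(8.314 × 270) = -30.29250
Step 4: k = 1.25e+13 × exp(-30.29250)
Step 5: k = 1.25e+13 × 6.98449e-14 = 8.7306e-01 s⁻¹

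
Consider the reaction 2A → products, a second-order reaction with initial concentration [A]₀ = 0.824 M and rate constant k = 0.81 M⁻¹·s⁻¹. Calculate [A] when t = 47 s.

0.02546 M

Step 1: For a second-order reaction: 1/[A] = 1/[A]₀ + kt
Step 2: 1/[A] = 1/0.824 + 0.81 × 47
Step 3: 1/[A] = 1.214 + 38.07 = 39.28
Step 4: [A] = 1/39.28 = 0.02546 M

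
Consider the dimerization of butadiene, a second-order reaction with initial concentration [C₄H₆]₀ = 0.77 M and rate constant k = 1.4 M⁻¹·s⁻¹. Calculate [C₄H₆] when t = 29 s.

0.02387 M

Step 1: For a second-order reaction: 1/[C₄H₆] = 1/[C₄H₆]₀ + kt
Step 2: 1/[C₄H₆] = 1/0.77 + 1.4 × 29
Step 3: 1/[C₄H₆] = 1.299 + 40.6 = 41.9
Step 4: [C₄H₆] = 1/41.9 = 0.02387 M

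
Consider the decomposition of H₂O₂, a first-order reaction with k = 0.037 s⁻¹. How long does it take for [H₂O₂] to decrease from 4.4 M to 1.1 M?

37.47 s

Step 1: For first-order: t = ln([H₂O₂]₀/[H₂O₂])/k
Step 2: t = ln(4.4/1.1)/0.037
Step 3: t = ln(4)/0.037
Step 4: t = 1.386/0.037 = 37.47 s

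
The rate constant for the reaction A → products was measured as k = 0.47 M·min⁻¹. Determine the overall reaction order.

zeroth order (0)

Step 1: The units of k for an nth-order reaction are (concentration)^(1-n)·(time)⁻¹.
Step 2: Here k has units M·min⁻¹, so the concentration exponent is 1.
Step 3: 1 - n = 1 ⇒ n = 0. The reaction is zeroth order.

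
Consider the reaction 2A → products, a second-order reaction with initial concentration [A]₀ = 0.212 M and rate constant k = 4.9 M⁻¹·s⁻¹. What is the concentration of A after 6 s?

0.02931 M

Step 1: For a second-order reaction: 1/[A] = 1/[A]₀ + kt
Step 2: 1/[A] = 1/0.212 + 4.9 × 6
Step 3: 1/[A] = 4.717 + 29.4 = 34.12
Step 4: [A] = 1/34.12 = 0.02931 M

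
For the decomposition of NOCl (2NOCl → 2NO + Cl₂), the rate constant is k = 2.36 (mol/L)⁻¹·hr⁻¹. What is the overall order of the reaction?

second order (2)

Step 1: The units of k for an nth-order reaction are (concentration)^(1-n)·(time)⁻¹.
Step 2: Here k has units (mol/L)⁻¹·hr⁻¹, so the concentration exponent is -1.
Step 3: 1 - n = -1 ⇒ n = 2. The reaction is second order.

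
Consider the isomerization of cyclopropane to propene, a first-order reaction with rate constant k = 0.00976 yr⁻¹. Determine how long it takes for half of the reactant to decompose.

71.02 yr

Step 1: For a first-order reaction, t₁/₂ = ln(2)/k
Step 2: t₁/₂ = ln(2)/0.00976
Step 3: t₁/₂ = 0.6931/0.00976 = 71.02 yr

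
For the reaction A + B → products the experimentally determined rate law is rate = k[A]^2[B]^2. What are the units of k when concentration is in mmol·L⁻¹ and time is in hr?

(mmol·L⁻¹)⁻³·hr⁻¹

Step 1: Overall order = 2 + 2 = 4.
Step 2: rate has units mmol·L⁻¹·hr⁻¹; [A]^2[B]^2 has units (mmol·L⁻¹)^4.
Step 3: k = rate/([A]^2[B]^2), so units of k = (mmol·L⁻¹)^(1-4)·hr⁻¹ = (mmol·L⁻¹)⁻³·hr⁻¹.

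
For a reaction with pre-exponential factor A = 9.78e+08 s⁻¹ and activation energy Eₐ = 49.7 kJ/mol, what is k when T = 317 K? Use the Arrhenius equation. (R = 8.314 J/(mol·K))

6.32e+00 s⁻¹

Step 1: Use the Arrhenius equation: k = A × exp(-Eₐ/RT)
Step 2: Convert Eₐ to J/mol: 49.7 kJ/mol = 49700 J/mol
Step 3: Calculate the exponent: -Eₐ/(RT) = -49700/(8.314 × 317) = -18.85763
Step 4: k = 9.78e+08 × exp(-18.85763)
Step 5: k = 9.78e+08 × 6.46004e-09 = 6.3179e+00 s⁻¹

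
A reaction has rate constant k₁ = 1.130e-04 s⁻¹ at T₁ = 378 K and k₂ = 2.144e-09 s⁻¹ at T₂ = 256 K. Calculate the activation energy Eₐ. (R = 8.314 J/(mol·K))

71.7 kJ/mol

Step 1: Use the two-temperature Arrhenius form: ln(k₂/k₁) = -Eₐ/R × (1/T₂ - 1/T₁)
Step 2: ln(k₂/k₁) = ln(2.144e-09/1.130e-04) = ln(1.89735e-05) = -10.8725
Step 3: 1/T₂ - 1/T₁ = 1/256 - 1/378 = 1.260747e-03 K⁻¹
Step 4: Eₐ = -R × ln(k₂/k₁) / (1/T₂ - 1/T₁) = -8.314 × -10.8725 / 1.260747e-03
Step 5: Eₐ = 7.1699e+04 J/mol = 71.7 kJ/mol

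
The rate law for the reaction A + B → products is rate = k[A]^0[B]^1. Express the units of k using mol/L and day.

day⁻¹

Step 1: Overall order = 0 + 1 = 1.
Step 2: rate has units mol/L·day⁻¹; [A]^0[B]^1 has units (mol/L)^1.
Step 3: k = rate/([A]^0[B]^1), so units of k = (mol/L)^(1-1)·day⁻¹ = day⁻¹.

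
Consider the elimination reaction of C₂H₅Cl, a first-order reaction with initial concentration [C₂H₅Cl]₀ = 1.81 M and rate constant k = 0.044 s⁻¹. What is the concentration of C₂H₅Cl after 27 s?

0.5517 M

Step 1: For a first-order reaction: [C₂H₅Cl] = [C₂H₅Cl]₀ × e^(-kt)
Step 2: [C₂H₅Cl] = 1.81 × e^(-0.044 × 27)
Step 3: [C₂H₅Cl] = 1.81 × e^(-1.188)
Step 4: [C₂H₅Cl] = 1.81 × 0.30483 = 0.5517 M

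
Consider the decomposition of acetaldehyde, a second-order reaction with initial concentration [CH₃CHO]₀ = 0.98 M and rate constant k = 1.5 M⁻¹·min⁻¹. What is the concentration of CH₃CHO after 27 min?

0.02408 M

Step 1: For a second-order reaction: 1/[CH₃CHO] = 1/[CH₃CHO]₀ + kt
Step 2: 1/[CH₃CHO] = 1/0.98 + 1.5 × 27
Step 3: 1/[CH₃CHO] = 1.02 + 40.5 = 41.52
Step 4: [CH₃CHO] = 1/41.52 = 0.02408 M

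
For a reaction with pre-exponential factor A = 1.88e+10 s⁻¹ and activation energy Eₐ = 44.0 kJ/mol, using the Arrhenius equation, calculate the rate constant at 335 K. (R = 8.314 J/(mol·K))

2.59e+03 s⁻¹

Step 1: Use the Arrhenius equation: k = A × exp(-Eₐ/RT)
Step 2: Convert Eₐ to J/mol: 44.0 kJ/mol = 44000 J/mol
Step 3: Calculate the exponent: -Eₐ/(RT) = -44000/(8.314 × 335) = -15.79785
Step 4: k = 1.88e+10 × exp(-15.79785)
Step 5: k = 1.88e+10 × 1.37747e-07 = 2.5896e+03 s⁻¹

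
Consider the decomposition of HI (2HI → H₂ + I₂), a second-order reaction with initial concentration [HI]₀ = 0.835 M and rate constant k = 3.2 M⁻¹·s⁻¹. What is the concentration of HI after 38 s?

0.008143 M

Step 1: For a second-order reaction: 1/[HI] = 1/[HI]₀ + kt
Step 2: 1/[HI] = 1/0.835 + 3.2 × 38
Step 3: 1/[HI] = 1.198 + 121.6 = 122.8
Step 4: [HI] = 1/122.8 = 0.008143 M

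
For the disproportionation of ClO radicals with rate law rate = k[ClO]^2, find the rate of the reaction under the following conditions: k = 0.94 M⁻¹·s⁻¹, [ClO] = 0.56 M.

0.2948 M/s

Step 1: Identify the rate law: rate = k[ClO]^2
Step 2: Substitute values: rate = 0.94 × (0.56)^2
Step 3: Calculate: rate = 0.94 × 0.3136 = 0.294784 M/s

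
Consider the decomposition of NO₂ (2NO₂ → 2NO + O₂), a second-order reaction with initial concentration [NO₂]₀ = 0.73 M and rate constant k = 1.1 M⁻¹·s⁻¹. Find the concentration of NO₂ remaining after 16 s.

0.05272 M

Step 1: For a second-order reaction: 1/[NO₂] = 1/[NO₂]₀ + kt
Step 2: 1/[NO₂] = 1/0.73 + 1.1 × 16
Step 3: 1/[NO₂] = 1.37 + 17.6 = 18.97
Step 4: [NO₂] = 1/18.97 = 0.05272 M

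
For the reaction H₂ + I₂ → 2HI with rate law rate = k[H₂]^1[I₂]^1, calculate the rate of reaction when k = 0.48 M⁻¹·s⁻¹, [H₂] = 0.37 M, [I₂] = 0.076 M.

0.0135 M/s

Step 1: The rate law is rate = k[H₂]^1[I₂]^1
Step 2: Substitute: rate = 0.48 × (0.37)^1 × (0.076)^1
Step 3: rate = 0.48 × 0.37 × 0.076 = 0.0134976 M/s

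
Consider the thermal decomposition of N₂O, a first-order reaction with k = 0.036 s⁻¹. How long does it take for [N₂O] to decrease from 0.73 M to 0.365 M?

19.25 s

Step 1: For first-order: t = ln([N₂O]₀/[N₂O])/k
Step 2: t = ln(0.73/0.365)/0.036
Step 3: t = ln(2)/0.036
Step 4: t = 0.6931/0.036 = 19.25 s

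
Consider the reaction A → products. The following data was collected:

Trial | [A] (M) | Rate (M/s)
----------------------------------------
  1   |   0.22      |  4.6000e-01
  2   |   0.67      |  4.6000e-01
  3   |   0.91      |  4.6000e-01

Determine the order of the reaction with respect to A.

zeroth order (0)

Step 1: Compare trials - when concentration changes, rate stays constant.
Step 2: rate₂/rate₁ = 4.6000e-01/4.6000e-01 = 1
Step 3: [A]₂/[A]₁ = 0.67/0.22 = 3.045
Step 4: Since rate ratio ≈ (conc ratio)^0, the reaction is zeroth order.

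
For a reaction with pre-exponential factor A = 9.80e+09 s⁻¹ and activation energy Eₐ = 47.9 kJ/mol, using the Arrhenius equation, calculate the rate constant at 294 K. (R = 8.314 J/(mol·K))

3.02e+01 s⁻¹

Step 1: Use the Arrhenius equation: k = A × exp(-Eₐ/RT)
Step 2: Convert Eₐ to J/mol: 47.9 kJ/mol = 47900 J/mol
Step 3: Calculate the exponent: -Eₐ/(RT) = -47900/(8.314 × 294) = -19.59648
Step 4: k = 9.80e+09 × exp(-19.59648)
Step 5: k = 9.80e+09 × 3.08572e-09 = 3.0240e+01 s⁻¹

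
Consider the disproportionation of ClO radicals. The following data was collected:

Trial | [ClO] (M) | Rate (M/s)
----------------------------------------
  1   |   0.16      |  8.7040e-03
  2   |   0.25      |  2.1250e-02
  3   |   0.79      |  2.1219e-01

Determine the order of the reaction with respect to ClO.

second order (2)

Step 1: Compare trials to find order n where rate₂/rate₁ = ([ClO]₂/[ClO]₁)^n
Step 2: rate₂/rate₁ = 2.1250e-02/8.7040e-03 = 2.441
Step 3: [ClO]₂/[ClO]₁ = 0.25/0.16 = 1.562
Step 4: n = ln(2.441)/ln(1.562) = 2.00 ≈ 2
Step 5: The reaction is second order in ClO.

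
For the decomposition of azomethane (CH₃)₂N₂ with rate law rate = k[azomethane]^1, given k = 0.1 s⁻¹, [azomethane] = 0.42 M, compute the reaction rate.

0.042 M/s

Step 1: Identify the rate law: rate = k[azomethane]^1
Step 2: Substitute values: rate = 0.1 × (0.42)^1
Step 3: Calculate: rate = 0.1 × 0.42 = 0.042 M/s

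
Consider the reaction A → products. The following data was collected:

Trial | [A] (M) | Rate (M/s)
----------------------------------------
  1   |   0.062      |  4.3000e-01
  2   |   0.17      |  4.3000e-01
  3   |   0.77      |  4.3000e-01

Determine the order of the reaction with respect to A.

zeroth order (0)

Step 1: Compare trials - when concentration changes, rate stays constant.
Step 2: rate₂/rate₁ = 4.3000e-01/4.3000e-01 = 1
Step 3: [A]₂/[A]₁ = 0.17/0.062 = 2.742
Step 4: Since rate ratio ≈ (conc ratio)^0, the reaction is zeroth order.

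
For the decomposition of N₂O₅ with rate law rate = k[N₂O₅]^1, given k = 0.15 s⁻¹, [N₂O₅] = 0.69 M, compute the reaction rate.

0.1035 M/s

Step 1: Identify the rate law: rate = k[N₂O₅]^1
Step 2: Substitute values: rate = 0.15 × (0.69)^1
Step 3: Calculate: rate = 0.15 × 0.69 = 0.1035 M/s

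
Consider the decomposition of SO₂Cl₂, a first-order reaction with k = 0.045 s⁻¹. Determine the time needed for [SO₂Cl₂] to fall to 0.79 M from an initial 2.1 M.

21.73 s

Step 1: For first-order: t = ln([SO₂Cl₂]₀/[SO₂Cl₂])/k
Step 2: t = ln(2.1/0.79)/0.045
Step 3: t = ln(2.658)/0.045
Step 4: t = 0.9777/0.045 = 21.73 s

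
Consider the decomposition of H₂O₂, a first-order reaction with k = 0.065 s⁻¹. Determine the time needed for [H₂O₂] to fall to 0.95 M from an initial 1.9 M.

10.66 s

Step 1: For first-order: t = ln([H₂O₂]₀/[H₂O₂])/k
Step 2: t = ln(1.9/0.95)/0.065
Step 3: t = ln(2)/0.065
Step 4: t = 0.6931/0.065 = 10.66 s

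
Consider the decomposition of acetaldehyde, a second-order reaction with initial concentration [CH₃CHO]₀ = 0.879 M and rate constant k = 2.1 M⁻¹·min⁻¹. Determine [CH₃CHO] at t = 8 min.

0.05575 M

Step 1: For a second-order reaction: 1/[CH₃CHO] = 1/[CH₃CHO]₀ + kt
Step 2: 1/[CH₃CHO] = 1/0.879 + 2.1 × 8
Step 3: 1/[CH₃CHO] = 1.138 + 16.8 = 17.94
Step 4: [CH₃CHO] = 1/17.94 = 0.05575 M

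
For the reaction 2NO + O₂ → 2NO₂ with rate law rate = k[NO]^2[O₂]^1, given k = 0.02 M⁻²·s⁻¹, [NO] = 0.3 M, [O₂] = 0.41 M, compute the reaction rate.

0.000738 M/s

Step 1: The rate law is rate = k[NO]^2[O₂]^1
Step 2: Substitute: rate = 0.02 × (0.3)^2 × (0.41)^1
Step 3: rate = 0.02 × 0.09 × 0.41 = 0.000738 M/s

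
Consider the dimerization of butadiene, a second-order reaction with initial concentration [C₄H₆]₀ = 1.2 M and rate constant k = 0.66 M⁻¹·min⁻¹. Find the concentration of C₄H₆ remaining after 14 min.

0.09927 M

Step 1: For a second-order reaction: 1/[C₄H₆] = 1/[C₄H₆]₀ + kt
Step 2: 1/[C₄H₆] = 1/1.2 + 0.66 × 14
Step 3: 1/[C₄H₆] = 0.8333 + 9.24 = 10.07
Step 4: [C₄H₆] = 1/10.07 = 0.09927 M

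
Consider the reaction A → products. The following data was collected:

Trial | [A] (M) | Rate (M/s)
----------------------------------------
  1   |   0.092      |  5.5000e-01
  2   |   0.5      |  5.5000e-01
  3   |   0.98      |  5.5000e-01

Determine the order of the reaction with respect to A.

zeroth order (0)

Step 1: Compare trials - when concentration changes, rate stays constant.
Step 2: rate₂/rate₁ = 5.5000e-01/5.5000e-01 = 1
Step 3: [A]₂/[A]₁ = 0.5/0.092 = 5.435
Step 4: Since rate ratio ≈ (conc ratio)^0, the reaction is zeroth order.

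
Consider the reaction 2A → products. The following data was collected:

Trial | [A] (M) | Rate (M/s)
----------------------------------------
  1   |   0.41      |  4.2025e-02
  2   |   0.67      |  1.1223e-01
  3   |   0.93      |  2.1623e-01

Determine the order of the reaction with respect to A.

second order (2)

Step 1: Compare trials to find order n where rate₂/rate₁ = ([A]₂/[A]₁)^n
Step 2: rate₂/rate₁ = 1.1223e-01/4.2025e-02 = 2.67
Step 3: [A]₂/[A]₁ = 0.67/0.41 = 1.634
Step 4: n = ln(2.67)/ln(1.634) = 2.00 ≈ 2
Step 5: The reaction is second order in A.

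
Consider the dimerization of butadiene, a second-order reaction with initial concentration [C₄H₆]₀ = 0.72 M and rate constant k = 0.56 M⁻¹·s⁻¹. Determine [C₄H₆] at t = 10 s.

0.1431 M

Step 1: For a second-order reaction: 1/[C₄H₆] = 1/[C₄H₆]₀ + kt
Step 2: 1/[C₄H₆] = 1/0.72 + 0.56 × 10
Step 3: 1/[C₄H₆] = 1.389 + 5.6 = 6.989
Step 4: [C₄H₆] = 1/6.989 = 0.1431 M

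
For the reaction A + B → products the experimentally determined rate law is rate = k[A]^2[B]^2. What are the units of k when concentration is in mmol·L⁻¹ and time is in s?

(mmol·L⁻¹)⁻³·s⁻¹

Step 1: Overall order = 2 + 2 = 4.
Step 2: rate has units mmol·L⁻¹·s⁻¹; [A]^2[B]^2 has units (mmol·L⁻¹)^4.
Step 3: k = rate/([A]^2[B]^2), so units of k = (mmol·L⁻¹)^(1-4)·s⁻¹ = (mmol·L⁻¹)⁻³·s⁻¹.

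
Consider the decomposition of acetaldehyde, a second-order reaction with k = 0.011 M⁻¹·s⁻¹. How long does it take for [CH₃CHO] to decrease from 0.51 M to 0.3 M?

124.8 s

Step 1: For second-order: t = (1/[CH₃CHO] - 1/[CH₃CHO]₀)/k
Step 2: t = (1/0.3 - 1/0.51)/0.011
Step 3: t = (3.333 - 1.961)/0.011
Step 4: t = 1.373/0.011 = 124.8 s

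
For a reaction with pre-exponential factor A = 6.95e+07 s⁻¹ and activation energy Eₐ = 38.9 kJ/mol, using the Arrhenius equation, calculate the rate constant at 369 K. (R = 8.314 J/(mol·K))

2.16e+02 s⁻¹

Step 1: Use the Arrhenius equation: k = A × exp(-Eₐ/RT)
Step 2: Convert Eₐ to J/mol: 38.9 kJ/mol = 38900 J/mol
Step 3: Calculate the exponent: -Eₐ/(RT) = -38900/(8.314 × 369) = -12.67982
Step 4: k = 6.95e+07 × exp(-12.67982)
Step 5: k = 6.95e+07 × 3.11332e-06 = 2.1638e+02 s⁻¹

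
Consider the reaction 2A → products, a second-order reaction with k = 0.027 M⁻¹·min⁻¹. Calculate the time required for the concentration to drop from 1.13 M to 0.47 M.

46.03 min

Step 1: For second-order: t = (1/[A] - 1/[A]₀)/k
Step 2: t = (1/0.47 - 1/1.13)/0.027
Step 3: t = (2.128 - 0.885)/0.027
Step 4: t = 1.243/0.027 = 46.03 min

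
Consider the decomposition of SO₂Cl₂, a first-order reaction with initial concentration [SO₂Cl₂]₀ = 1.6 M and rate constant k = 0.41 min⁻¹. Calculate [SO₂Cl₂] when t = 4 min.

0.3104 M

Step 1: For a first-order reaction: [SO₂Cl₂] = [SO₂Cl₂]₀ × e^(-kt)
Step 2: [SO₂Cl₂] = 1.6 × e^(-0.41 × 4)
Step 3: [SO₂Cl₂] = 1.6 × e^(-1.64)
Step 4: [SO₂Cl₂] = 1.6 × 0.19398 = 0.3104 M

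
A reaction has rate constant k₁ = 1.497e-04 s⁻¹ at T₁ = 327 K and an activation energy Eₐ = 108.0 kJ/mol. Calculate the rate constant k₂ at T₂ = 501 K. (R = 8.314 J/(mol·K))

1.469e+02 s⁻¹

Step 1: Use the two-temperature Arrhenius form: ln(k₂/k₁) = -Eₐ/R × (1/T₂ - 1/T₁)
Step 2: Convert Eₐ to J/mol: 108.0 kJ/mol = 108000 J/mol
Step 3: 1/T₂ - 1/T₁ = 1/501 - 1/327 = -1.062096e-03 K⁻¹
Step 4: ln(k₂/k₁) = -108000/8.314 × -1.062096e-03 = 13.79677
Step 5: k₂ = k₁ × exp(13.79677) = 1.497e-04 × 9.81434e+05 = 1.469e+02 s⁻¹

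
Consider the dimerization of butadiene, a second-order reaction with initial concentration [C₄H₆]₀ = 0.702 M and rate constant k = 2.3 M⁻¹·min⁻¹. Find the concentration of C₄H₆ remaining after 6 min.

0.06568 M

Step 1: For a second-order reaction: 1/[C₄H₆] = 1/[C₄H₆]₀ + kt
Step 2: 1/[C₄H₆] = 1/0.702 + 2.3 × 6
Step 3: 1/[C₄H₆] = 1.425 + 13.8 = 15.22
Step 4: [C₄H₆] = 1/15.22 = 0.06568 M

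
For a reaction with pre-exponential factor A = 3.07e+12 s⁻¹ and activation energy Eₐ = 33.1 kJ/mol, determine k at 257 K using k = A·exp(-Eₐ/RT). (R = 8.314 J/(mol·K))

5.75e+05 s⁻¹

Step 1: Use the Arrhenius equation: k = A × exp(-Eₐ/RT)
Step 2: Convert Eₐ to J/mol: 33.1 kJ/mol = 33100 J/mol
Step 3: Calculate the exponent: -Eₐ/(RT) = -33100/(8.314 × 257) = -15.49119
Step 4: k = 3.07e+12 × exp(-15.49119)
Step 5: k = 3.07e+12 × 1.87181e-07 = 5.7465e+05 s⁻¹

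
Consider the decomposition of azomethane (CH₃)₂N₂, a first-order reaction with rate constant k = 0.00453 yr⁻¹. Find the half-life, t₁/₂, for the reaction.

153 yr

Step 1: For a first-order reaction, t₁/₂ = ln(2)/k
Step 2: t₁/₂ = ln(2)/0.00453
Step 3: t₁/₂ = 0.6931/0.00453 = 153 yr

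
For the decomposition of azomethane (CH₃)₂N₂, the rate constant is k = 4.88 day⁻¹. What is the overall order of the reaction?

first order (1)

Step 1: The units of k for an nth-order reaction are (concentration)^(1-n)·(time)⁻¹.
Step 2: Here k has units day⁻¹, so the concentration exponent is 0.
Step 3: 1 - n = 0 ⇒ n = 1. The reaction is first order.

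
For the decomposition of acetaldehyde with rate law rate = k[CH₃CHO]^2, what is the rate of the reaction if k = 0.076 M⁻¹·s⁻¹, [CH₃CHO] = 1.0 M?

0.076 M/s

Step 1: Identify the rate law: rate = k[CH₃CHO]^2
Step 2: Substitute values: rate = 0.076 × (1.0)^2
Step 3: Calculate: rate = 0.076 × 1 = 0.076 M/s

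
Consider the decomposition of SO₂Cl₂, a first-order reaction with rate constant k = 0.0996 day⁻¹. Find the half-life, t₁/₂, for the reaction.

6.959 day

Step 1: For a first-order reaction, t₁/₂ = ln(2)/k
Step 2: t₁/₂ = ln(2)/0.0996
Step 3: t₁/₂ = 0.6931/0.0996 = 6.959 day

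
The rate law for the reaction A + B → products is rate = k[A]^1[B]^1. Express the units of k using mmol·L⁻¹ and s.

(mmol·L⁻¹)⁻¹·s⁻¹

Step 1: Overall order = 1 + 1 = 2.
Step 2: rate has units mmol·L⁻¹·s⁻¹; [A]^1[B]^1 has units (mmol·L⁻¹)^2.
Step 3: k = rate/([A]^1[B]^1), so units of k = (mmol·L⁻¹)^(1-2)·s⁻¹ = (mmol·L⁻¹)⁻¹·s⁻¹.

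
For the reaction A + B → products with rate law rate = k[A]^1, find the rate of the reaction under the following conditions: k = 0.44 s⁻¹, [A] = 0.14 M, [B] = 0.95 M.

0.0616 M/s

Step 1: The rate law is rate = k[A]^1
Step 2: Note that the rate does not depend on [B] (zero order in B).
Step 3: rate = 0.44 × (0.14)^1 = 0.0616 M/s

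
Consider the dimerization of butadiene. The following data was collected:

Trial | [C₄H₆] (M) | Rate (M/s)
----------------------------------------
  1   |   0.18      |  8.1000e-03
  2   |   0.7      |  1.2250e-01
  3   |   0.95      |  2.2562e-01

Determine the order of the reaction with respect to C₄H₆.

second order (2)

Step 1: Compare trials to find order n where rate₂/rate₁ = ([C₄H₆]₂/[C₄H₆]₁)^n
Step 2: rate₂/rate₁ = 1.2250e-01/8.1000e-03 = 15.12
Step 3: [C₄H₆]₂/[C₄H₆]₁ = 0.7/0.18 = 3.889
Step 4: n = ln(15.12)/ln(3.889) = 2.00 ≈ 2
Step 5: The reaction is second order in C₄H₆.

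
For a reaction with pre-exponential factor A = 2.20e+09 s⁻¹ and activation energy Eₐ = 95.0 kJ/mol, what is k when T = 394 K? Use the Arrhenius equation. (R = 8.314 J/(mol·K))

5.59e-04 s⁻¹

Step 1: Use the Arrhenius equation: k = A × exp(-Eₐ/RT)
Step 2: Convert Eₐ to J/mol: 95.0 kJ/mol = 95000 J/mol
Step 3: Calculate the exponent: -Eₐ/(RT) = -95000/(8.314 × 394) = -29.00129
Step 4: k = 2.20e+09 × exp(-29.00129)
Step 5: k = 2.20e+09 × 2.54039e-13 = 5.5889e-04 s⁻¹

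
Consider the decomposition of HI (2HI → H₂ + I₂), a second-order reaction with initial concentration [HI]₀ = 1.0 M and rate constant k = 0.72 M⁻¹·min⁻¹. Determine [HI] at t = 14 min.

0.09025 M

Step 1: For a second-order reaction: 1/[HI] = 1/[HI]₀ + kt
Step 2: 1/[HI] = 1/1.0 + 0.72 × 14
Step 3: 1/[HI] = 1 + 10.08 = 11.08
Step 4: [HI] = 1/11.08 = 0.09025 M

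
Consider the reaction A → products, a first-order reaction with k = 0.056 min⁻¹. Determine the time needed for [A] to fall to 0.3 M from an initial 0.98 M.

21.14 min

Step 1: For first-order: t = ln([A]₀/[A])/k
Step 2: t = ln(0.98/0.3)/0.056
Step 3: t = ln(3.267)/0.056
Step 4: t = 1.184/0.056 = 21.14 min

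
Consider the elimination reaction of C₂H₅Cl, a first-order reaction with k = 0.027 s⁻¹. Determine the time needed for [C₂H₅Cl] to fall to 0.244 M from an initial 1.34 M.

63.08 s

Step 1: For first-order: t = ln([C₂H₅Cl]₀/[C₂H₅Cl])/k
Step 2: t = ln(1.34/0.244)/0.027
Step 3: t = ln(5.492)/0.027
Step 4: t = 1.703/0.027 = 63.08 s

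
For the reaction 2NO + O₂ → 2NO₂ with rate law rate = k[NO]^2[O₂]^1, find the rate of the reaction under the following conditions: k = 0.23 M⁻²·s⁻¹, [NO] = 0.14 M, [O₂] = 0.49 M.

0.002209 M/s

Step 1: The rate law is rate = k[NO]^2[O₂]^1
Step 2: Substitute: rate = 0.23 × (0.14)^2 × (0.49)^1
Step 3: rate = 0.23 × 0.0196 × 0.49 = 0.00220892 M/s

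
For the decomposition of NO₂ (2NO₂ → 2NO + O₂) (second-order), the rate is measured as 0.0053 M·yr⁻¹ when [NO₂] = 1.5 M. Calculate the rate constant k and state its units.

0.002356 M⁻¹·yr⁻¹

Step 1: rate = k[NO₂]^2, so k = rate / [NO₂]^2.
Step 2: k = 0.0053 / (1.5)^2 = 0.0053 / 2.25.
Step 3: k = 0.002356 M⁻¹·yr⁻¹.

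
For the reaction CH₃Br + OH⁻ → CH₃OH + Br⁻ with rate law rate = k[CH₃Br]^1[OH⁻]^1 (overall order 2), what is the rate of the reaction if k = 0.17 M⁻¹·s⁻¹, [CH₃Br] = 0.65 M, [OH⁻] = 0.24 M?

0.02652 M/s

Step 1: The rate law is rate = k[CH₃Br]^1[OH⁻]^1, overall order = 1+1 = 2
Step 2: Substitute values: rate = 0.17 × (0.65)^1 × (0.24)^1
Step 3: rate = 0.17 × 0.65 × 0.24 = 0.02652 M/s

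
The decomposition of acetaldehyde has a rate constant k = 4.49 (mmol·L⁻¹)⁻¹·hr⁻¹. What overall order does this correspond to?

second order (2)

Step 1: The units of k for an nth-order reaction are (concentration)^(1-n)·(time)⁻¹.
Step 2: Here k has units (mmol·L⁻¹)⁻¹·hr⁻¹, so the concentration exponent is -1.
Step 3: 1 - n = -1 ⇒ n = 2. The reaction is second order.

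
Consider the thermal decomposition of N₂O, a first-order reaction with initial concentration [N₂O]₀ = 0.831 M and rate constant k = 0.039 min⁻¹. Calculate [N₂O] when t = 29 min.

0.2682 M

Step 1: For a first-order reaction: [N₂O] = [N₂O]₀ × e^(-kt)
Step 2: [N₂O] = 0.831 × e^(-0.039 × 29)
Step 3: [N₂O] = 0.831 × e^(-1.131)
Step 4: [N₂O] = 0.831 × 0.32271 = 0.2682 M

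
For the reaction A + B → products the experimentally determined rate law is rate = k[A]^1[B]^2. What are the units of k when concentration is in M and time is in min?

M⁻²·min⁻¹

Step 1: Overall order = 1 + 2 = 3.
Step 2: rate has units M·min⁻¹; [A]^1[B]^2 has units M^3.
Step 3: k = rate/([A]^1[B]^2), so units of k = M^(1-3)·min⁻¹ = M⁻²·min⁻¹.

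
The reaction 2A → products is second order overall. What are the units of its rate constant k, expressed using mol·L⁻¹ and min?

(mol·L⁻¹)⁻¹·min⁻¹

Step 1: For overall order n, rate = k × (concentration)^n.
Step 2: Rate has units mol·L⁻¹·min⁻¹; concentration term has units (mol·L⁻¹)^2.
Step 3: k = rate / (concentration)^n, so units of k = (mol·L⁻¹)^(1-2)·min⁻¹ = (mol·L⁻¹)⁻¹·min⁻¹.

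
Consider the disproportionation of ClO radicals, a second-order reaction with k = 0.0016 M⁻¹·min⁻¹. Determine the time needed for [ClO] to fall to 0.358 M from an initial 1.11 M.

1183 min

Step 1: For second-order: t = (1/[ClO] - 1/[ClO]₀)/k
Step 2: t = (1/0.358 - 1/1.11)/0.0016
Step 3: t = (2.793 - 0.9009)/0.0016
Step 4: t = 1.892/0.0016 = 1183 min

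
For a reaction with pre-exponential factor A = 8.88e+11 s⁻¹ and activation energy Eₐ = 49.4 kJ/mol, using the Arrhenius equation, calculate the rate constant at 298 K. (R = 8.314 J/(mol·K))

1.95e+03 s⁻¹

Step 1: Use the Arrhenius equation: k = A × exp(-Eₐ/RT)
Step 2: Convert Eₐ to J/mol: 49.4 kJ/mol = 49400 J/mol
Step 3: Calculate the exponent: -Eₐ/(RT) = -49400/(8.314 × 298) = -19.93888
Step 4: k = 8.88e+11 × exp(-19.93888)
Step 5: k = 8.88e+11 × 2.19106e-09 = 1.9457e+03 s⁻¹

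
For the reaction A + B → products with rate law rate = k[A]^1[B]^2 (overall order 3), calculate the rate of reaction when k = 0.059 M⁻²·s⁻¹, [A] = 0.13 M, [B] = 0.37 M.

0.00105 M/s

Step 1: The rate law is rate = k[A]^1[B]^2, overall order = 1+2 = 3
Step 2: Substitute values: rate = 0.059 × (0.13)^1 × (0.37)^2
Step 3: rate = 0.059 × 0.13 × 0.1369 = 0.00105002 M/s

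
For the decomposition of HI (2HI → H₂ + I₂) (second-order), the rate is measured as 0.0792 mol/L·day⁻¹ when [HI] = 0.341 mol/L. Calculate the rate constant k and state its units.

0.6811 (mol/L)⁻¹·day⁻¹

Step 1: rate = k[HI]^2, so k = rate / [HI]^2.
Step 2: k = 0.0792 / (0.341)^2 = 0.0792 / 0.1163.
Step 3: k = 0.6811 (mol/L)⁻¹·day⁻¹.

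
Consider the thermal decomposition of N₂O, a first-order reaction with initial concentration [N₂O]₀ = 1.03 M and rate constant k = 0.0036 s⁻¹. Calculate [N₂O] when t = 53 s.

0.8511 M

Step 1: For a first-order reaction: [N₂O] = [N₂O]₀ × e^(-kt)
Step 2: [N₂O] = 1.03 × e^(-0.0036 × 53)
Step 3: [N₂O] = 1.03 × e^(-0.1908)
Step 4: [N₂O] = 1.03 × 0.826298 = 0.8511 M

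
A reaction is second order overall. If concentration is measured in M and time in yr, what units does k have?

M⁻¹·yr⁻¹

Step 1: For overall order n, rate = k × (concentration)^n.
Step 2: Rate has units M·yr⁻¹; concentration term has units M^2.
Step 3: k = rate / (concentration)^n, so units of k = M^(1-2)·yr⁻¹ = M⁻¹·yr⁻¹.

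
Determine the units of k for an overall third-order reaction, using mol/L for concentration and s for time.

(mol/L)⁻²·s⁻¹

Step 1: For overall order n, rate = k × (concentration)^n.
Step 2: Rate has units mol/L·s⁻¹; concentration term has units (mol/L)^3.
Step 3: k = rate / (concentration)^n, so units of k = (mol/L)^(1-3)·s⁻¹ = (mol/L)⁻²·s⁻¹.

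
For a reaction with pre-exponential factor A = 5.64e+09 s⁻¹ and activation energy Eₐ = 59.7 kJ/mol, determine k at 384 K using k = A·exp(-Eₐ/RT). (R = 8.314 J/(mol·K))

4.27e+01 s⁻¹

Step 1: Use the Arrhenius equation: k = A × exp(-Eₐ/RT)
Step 2: Convert Eₐ to J/mol: 59.7 kJ/mol = 59700 J/mol
Step 3: Calculate the exponent: -Eₐ/(RT) = -59700/(8.314 × 384) = -18.69963
Step 4: k = 5.64e+09 × exp(-18.69963)
Step 5: k = 5.64e+09 × 7.56578e-09 = 4.2671e+01 s⁻¹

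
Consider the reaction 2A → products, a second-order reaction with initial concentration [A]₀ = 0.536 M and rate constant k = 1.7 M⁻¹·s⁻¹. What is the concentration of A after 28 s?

0.02022 M

Step 1: For a second-order reaction: 1/[A] = 1/[A]₀ + kt
Step 2: 1/[A] = 1/0.536 + 1.7 × 28
Step 3: 1/[A] = 1.866 + 47.6 = 49.47
Step 4: [A] = 1/49.47 = 0.02022 M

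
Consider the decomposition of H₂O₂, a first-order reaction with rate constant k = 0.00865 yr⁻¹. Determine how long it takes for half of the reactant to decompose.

80.13 yr

Step 1: For a first-order reaction, t₁/₂ = ln(2)/k
Step 2: t₁/₂ = ln(2)/0.00865
Step 3: t₁/₂ = 0.6931/0.00865 = 80.13 yr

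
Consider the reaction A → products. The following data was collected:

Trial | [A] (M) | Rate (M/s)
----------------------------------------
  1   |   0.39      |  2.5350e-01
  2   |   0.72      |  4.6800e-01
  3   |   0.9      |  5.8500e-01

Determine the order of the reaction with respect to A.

first order (1)

Step 1: Compare trials to find order n where rate₂/rate₁ = ([A]₂/[A]₁)^n
Step 2: rate₂/rate₁ = 4.6800e-01/2.5350e-01 = 1.846
Step 3: [A]₂/[A]₁ = 0.72/0.39 = 1.846
Step 4: n = ln(1.846)/ln(1.846) = 1.00 ≈ 1
Step 5: The reaction is first order in A.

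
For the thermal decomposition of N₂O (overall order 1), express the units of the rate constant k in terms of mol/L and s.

s⁻¹

Step 1: For overall order n, rate = k × (concentration)^n.
Step 2: Rate has units mol/L·s⁻¹; concentration term has units (mol/L)^1.
Step 3: k = rate / (concentration)^n, so units of k = (mol/L)^(1-1)·s⁻¹ = s⁻¹.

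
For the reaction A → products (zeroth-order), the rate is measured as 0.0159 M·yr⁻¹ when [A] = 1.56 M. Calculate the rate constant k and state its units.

0.0159 M·yr⁻¹

Step 1: For a zeroth-order reaction, rate = k (independent of concentration).
Step 2: k = rate = 0.0159 M·yr⁻¹.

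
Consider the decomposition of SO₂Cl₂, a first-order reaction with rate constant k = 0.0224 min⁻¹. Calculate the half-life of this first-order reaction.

30.94 min

Step 1: For a first-order reaction, t₁/₂ = ln(2)/k
Step 2: t₁/₂ = ln(2)/0.0224
Step 3: t₁/₂ = 0.6931/0.0224 = 30.94 min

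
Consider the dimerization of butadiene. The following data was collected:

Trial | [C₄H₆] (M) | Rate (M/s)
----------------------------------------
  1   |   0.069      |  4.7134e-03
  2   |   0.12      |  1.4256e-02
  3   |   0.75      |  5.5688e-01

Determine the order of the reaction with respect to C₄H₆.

second order (2)

Step 1: Compare trials to find order n where rate₂/rate₁ = ([C₄H₆]₂/[C₄H₆]₁)^n
Step 2: rate₂/rate₁ = 1.4256e-02/4.7134e-03 = 3.025
Step 3: [C₄H₆]₂/[C₄H₆]₁ = 0.12/0.069 = 1.739
Step 4: n = ln(3.025)/ln(1.739) = 2.00 ≈ 2
Step 5: The reaction is second order in C₄H₆.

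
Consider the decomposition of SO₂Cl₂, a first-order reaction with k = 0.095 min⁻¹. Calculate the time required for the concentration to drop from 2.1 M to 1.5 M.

3.542 min

Step 1: For first-order: t = ln([SO₂Cl₂]₀/[SO₂Cl₂])/k
Step 2: t = ln(2.1/1.5)/0.095
Step 3: t = ln(1.4)/0.095
Step 4: t = 0.3365/0.095 = 3.542 min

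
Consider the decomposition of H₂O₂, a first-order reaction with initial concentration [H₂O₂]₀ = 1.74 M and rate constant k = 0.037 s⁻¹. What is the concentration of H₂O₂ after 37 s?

0.4426 M

Step 1: For a first-order reaction: [H₂O₂] = [H₂O₂]₀ × e^(-kt)
Step 2: [H₂O₂] = 1.74 × e^(-0.037 × 37)
Step 3: [H₂O₂] = 1.74 × e^(-1.369)
Step 4: [H₂O₂] = 1.74 × 0.254361 = 0.4426 M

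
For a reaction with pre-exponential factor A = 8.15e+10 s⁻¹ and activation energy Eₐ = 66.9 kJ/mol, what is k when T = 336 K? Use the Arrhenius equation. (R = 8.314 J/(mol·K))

3.24e+00 s⁻¹

Step 1: Use the Arrhenius equation: k = A × exp(-Eₐ/RT)
Step 2: Convert Eₐ to J/mol: 66.9 kJ/mol = 66900 J/mol
Step 3: Calculate the exponent: -Eₐ/(RT) = -66900/(8.314 × 336) = -23.94842
Step 4: k = 8.15e+10 × exp(-23.94842)
Step 5: k = 8.15e+10 × 3.97497e-11 = 3.2396e+00 s⁻¹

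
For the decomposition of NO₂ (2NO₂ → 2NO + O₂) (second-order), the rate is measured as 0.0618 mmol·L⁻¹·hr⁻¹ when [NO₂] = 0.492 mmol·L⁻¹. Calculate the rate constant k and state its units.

0.2553 (mmol·L⁻¹)⁻¹·hr⁻¹

Step 1: rate = k[NO₂]^2, so k = rate / [NO₂]^2.
Step 2: k = 0.0618 / (0.492)^2 = 0.0618 / 0.2421.
Step 3: k = 0.2553 (mmol·L⁻¹)⁻¹·hr⁻¹.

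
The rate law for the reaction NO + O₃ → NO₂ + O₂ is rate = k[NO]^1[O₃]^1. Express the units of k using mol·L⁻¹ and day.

(mol·L⁻¹)⁻¹·day⁻¹

Step 1: Overall order = 1 + 1 = 2.
Step 2: rate has units mol·L⁻¹·day⁻¹; [NO]^1[O₃]^1 has units (mol·L⁻¹)^2.
Step 3: k = rate/([NO]^1[O₃]^1), so units of k = (mol·L⁻¹)^(1-2)·day⁻¹ = (mol·L⁻¹)⁻¹·day⁻¹.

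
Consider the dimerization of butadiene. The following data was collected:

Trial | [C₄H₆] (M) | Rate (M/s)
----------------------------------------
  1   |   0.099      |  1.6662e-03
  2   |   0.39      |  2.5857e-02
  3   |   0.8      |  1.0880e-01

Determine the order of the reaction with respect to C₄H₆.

second order (2)

Step 1: Compare trials to find order n where rate₂/rate₁ = ([C₄H₆]₂/[C₄H₆]₁)^n
Step 2: rate₂/rate₁ = 2.5857e-02/1.6662e-03 = 15.52
Step 3: [C₄H₆]₂/[C₄H₆]₁ = 0.39/0.099 = 3.939
Step 4: n = ln(15.52)/ln(3.939) = 2.00 ≈ 2
Step 5: The reaction is second order in C₄H₆.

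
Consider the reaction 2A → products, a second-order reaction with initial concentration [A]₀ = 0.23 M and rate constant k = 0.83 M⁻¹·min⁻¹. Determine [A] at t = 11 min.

0.0742 M

Step 1: For a second-order reaction: 1/[A] = 1/[A]₀ + kt
Step 2: 1/[A] = 1/0.23 + 0.83 × 11
Step 3: 1/[A] = 4.348 + 9.13 = 13.48
Step 4: [A] = 1/13.48 = 0.0742 M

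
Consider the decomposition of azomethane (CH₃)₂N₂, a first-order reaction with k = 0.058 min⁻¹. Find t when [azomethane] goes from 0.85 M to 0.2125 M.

23.9 min

Step 1: For first-order: t = ln([azomethane]₀/[azomethane])/k
Step 2: t = ln(0.85/0.2125)/0.058
Step 3: t = ln(4)/0.058
Step 4: t = 1.386/0.058 = 23.9 min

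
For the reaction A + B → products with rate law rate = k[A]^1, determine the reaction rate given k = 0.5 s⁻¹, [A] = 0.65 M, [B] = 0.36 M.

0.325 M/s

Step 1: The rate law is rate = k[A]^1
Step 2: Note that the rate does not depend on [B] (zero order in B).
Step 3: rate = 0.5 × (0.65)^1 = 0.325 M/s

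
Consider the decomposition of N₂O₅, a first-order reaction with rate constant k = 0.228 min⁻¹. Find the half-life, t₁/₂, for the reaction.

3.04 min

Step 1: For a first-order reaction, t₁/₂ = ln(2)/k
Step 2: t₁/₂ = ln(2)/0.228
Step 3: t₁/₂ = 0.6931/0.228 = 3.04 min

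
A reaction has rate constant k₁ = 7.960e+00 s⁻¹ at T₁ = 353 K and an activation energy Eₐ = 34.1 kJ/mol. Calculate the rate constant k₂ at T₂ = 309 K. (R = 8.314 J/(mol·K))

1.522e+00 s⁻¹

Step 1: Use the two-temperature Arrhenius form: ln(k₂/k₁) = -Eₐ/R × (1/T₂ - 1/T₁)
Step 2: Convert Eₐ to J/mol: 34.1 kJ/mol = 34100 J/mol
Step 3: 1/T₂ - 1/T₁ = 1/309 - 1/353 = 4.033848e-04 K⁻¹
Step 4: ln(k₂/k₁) = -34100/8.314 × 4.033848e-04 = -1.65449
Step 5: k₂ = k₁ × exp(-1.65449) = 7.960e+00 × 1.91190e-01 = 1.522e+00 s⁻¹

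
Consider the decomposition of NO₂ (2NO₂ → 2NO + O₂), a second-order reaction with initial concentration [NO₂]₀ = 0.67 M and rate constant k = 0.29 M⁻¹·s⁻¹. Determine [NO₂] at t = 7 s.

0.2839 M

Step 1: For a second-order reaction: 1/[NO₂] = 1/[NO₂]₀ + kt
Step 2: 1/[NO₂] = 1/0.67 + 0.29 × 7
Step 3: 1/[NO₂] = 1.493 + 2.03 = 3.523
Step 4: [NO₂] = 1/3.523 = 0.2839 M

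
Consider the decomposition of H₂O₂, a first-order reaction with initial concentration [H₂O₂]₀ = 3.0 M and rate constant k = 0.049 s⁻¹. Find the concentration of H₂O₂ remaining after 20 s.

1.126 M

Step 1: For a first-order reaction: [H₂O₂] = [H₂O₂]₀ × e^(-kt)
Step 2: [H₂O₂] = 3.0 × e^(-0.049 × 20)
Step 3: [H₂O₂] = 3.0 × e^(-0.98)
Step 4: [H₂O₂] = 3.0 × 0.375311 = 1.126 M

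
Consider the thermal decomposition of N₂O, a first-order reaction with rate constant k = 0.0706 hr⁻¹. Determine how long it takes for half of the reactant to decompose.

9.818 hr

Step 1: For a first-order reaction, t₁/₂ = ln(2)/k
Step 2: t₁/₂ = ln(2)/0.0706
Step 3: t₁/₂ = 0.6931/0.0706 = 9.818 hr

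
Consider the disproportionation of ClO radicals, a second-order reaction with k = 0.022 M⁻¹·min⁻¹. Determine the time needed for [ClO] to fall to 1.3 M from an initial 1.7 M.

8.227 min

Step 1: For second-order: t = (1/[ClO] - 1/[ClO]₀)/k
Step 2: t = (1/1.3 - 1/1.7)/0.022
Step 3: t = (0.7692 - 0.5882)/0.022
Step 4: t = 0.181/0.022 = 8.227 min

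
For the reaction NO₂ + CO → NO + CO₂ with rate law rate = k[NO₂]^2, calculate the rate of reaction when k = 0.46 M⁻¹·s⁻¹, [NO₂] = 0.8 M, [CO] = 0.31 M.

0.2944 M/s

Step 1: The rate law is rate = k[NO₂]^2
Step 2: Note that the rate does not depend on [CO] (zero order in CO).
Step 3: rate = 0.46 × (0.8)^2 = 0.2944 M/s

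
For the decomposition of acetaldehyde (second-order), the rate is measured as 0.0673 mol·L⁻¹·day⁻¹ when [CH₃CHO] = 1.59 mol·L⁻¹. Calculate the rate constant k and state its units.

0.02662 (mol·L⁻¹)⁻¹·day⁻¹

Step 1: rate = k[CH₃CHO]^2, so k = rate / [CH₃CHO]^2.
Step 2: k = 0.0673 / (1.59)^2 = 0.0673 / 2.528.
Step 3: k = 0.02662 (mol·L⁻¹)⁻¹·day⁻¹.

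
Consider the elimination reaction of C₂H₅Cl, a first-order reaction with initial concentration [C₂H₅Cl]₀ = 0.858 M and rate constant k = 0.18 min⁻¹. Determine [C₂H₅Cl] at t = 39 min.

0.0007669 M

Step 1: For a first-order reaction: [C₂H₅Cl] = [C₂H₅Cl]₀ × e^(-kt)
Step 2: [C₂H₅Cl] = 0.858 × e^(-0.18 × 39)
Step 3: [C₂H₅Cl] = 0.858 × e^(-7.02)
Step 4: [C₂H₅Cl] = 0.858 × 0.000893825 = 0.0007669 M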